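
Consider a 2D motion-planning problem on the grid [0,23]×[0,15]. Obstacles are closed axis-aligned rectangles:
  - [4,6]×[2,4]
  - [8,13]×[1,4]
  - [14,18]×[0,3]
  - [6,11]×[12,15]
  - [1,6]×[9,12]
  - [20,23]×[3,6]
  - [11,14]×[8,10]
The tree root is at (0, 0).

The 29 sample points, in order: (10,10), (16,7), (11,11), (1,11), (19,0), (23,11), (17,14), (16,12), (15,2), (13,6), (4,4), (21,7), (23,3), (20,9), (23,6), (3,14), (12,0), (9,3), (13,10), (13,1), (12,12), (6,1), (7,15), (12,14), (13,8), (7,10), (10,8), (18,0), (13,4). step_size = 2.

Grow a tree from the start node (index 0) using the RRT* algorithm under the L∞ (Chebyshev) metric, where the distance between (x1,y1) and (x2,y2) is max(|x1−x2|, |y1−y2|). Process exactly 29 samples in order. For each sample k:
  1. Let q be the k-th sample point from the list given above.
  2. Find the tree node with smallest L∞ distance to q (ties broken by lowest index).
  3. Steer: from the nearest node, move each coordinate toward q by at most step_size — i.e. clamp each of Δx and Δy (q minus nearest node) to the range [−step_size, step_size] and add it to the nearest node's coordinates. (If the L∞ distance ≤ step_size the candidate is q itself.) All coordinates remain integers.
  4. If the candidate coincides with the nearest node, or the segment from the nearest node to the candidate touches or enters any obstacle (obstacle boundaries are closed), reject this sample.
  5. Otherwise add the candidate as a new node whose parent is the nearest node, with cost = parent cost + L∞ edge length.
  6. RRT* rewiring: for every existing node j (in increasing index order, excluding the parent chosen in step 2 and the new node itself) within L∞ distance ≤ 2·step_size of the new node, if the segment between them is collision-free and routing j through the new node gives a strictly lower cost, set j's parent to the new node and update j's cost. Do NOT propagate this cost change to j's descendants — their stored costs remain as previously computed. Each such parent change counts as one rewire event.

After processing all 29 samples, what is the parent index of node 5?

Parent of node 5: 3

1. q=(10,10) nearest=0 d=10 new=(2,2) → add node 1 parent=0 cost=2
2. q=(16,7) nearest=1 d=14 new=(4,4) → blocked by [4,6]×[2,4], reject
3. q=(11,11) nearest=1 d=9 new=(4,4) → blocked by [4,6]×[2,4], reject
4. q=(1,11) nearest=1 d=9 new=(1,4) → add node 2 parent=1 cost=4
5. q=(19,0) nearest=1 d=17 new=(4,0) → add node 3 parent=1 cost=4
6. q=(23,11) nearest=3 d=19 new=(6,2) → blocked by [4,6]×[2,4], reject
7. q=(17,14) nearest=3 d=14 new=(6,2) → blocked by [4,6]×[2,4], reject
8. q=(16,12) nearest=3 d=12 new=(6,2) → blocked by [4,6]×[2,4], reject
9. q=(15,2) nearest=3 d=11 new=(6,2) → blocked by [4,6]×[2,4], reject
10. q=(13,6) nearest=3 d=9 new=(6,2) → blocked by [4,6]×[2,4], reject
11. q=(4,4) nearest=1 d=2 new=(4,4) → blocked by [4,6]×[2,4], reject
12. q=(21,7) nearest=3 d=17 new=(6,2) → blocked by [4,6]×[2,4], reject
13. q=(23,3) nearest=3 d=19 new=(6,2) → blocked by [4,6]×[2,4], reject
14. q=(20,9) nearest=3 d=16 new=(6,2) → blocked by [4,6]×[2,4], reject
15. q=(23,6) nearest=3 d=19 new=(6,2) → blocked by [4,6]×[2,4], reject
16. q=(3,14) nearest=2 d=10 new=(3,6) → add node 4 parent=2 cost=6
17. q=(12,0) nearest=3 d=8 new=(6,0) → add node 5 parent=3 cost=6
18. q=(9,3) nearest=5 d=3 new=(8,2) → blocked by [8,13]×[1,4], reject
19. q=(13,10) nearest=3 d=10 new=(6,2) → blocked by [4,6]×[2,4], reject
20. q=(13,1) nearest=5 d=7 new=(8,1) → blocked by [8,13]×[1,4], reject
21. q=(12,12) nearest=4 d=9 new=(5,8) → add node 6 parent=4 cost=8
22. q=(6,1) nearest=5 d=1 new=(6,1) → add node 7 parent=5 cost=7
23. q=(7,15) nearest=6 d=7 new=(7,10) → blocked by [1,6]×[9,12], reject
24. q=(12,14) nearest=6 d=7 new=(7,10) → blocked by [1,6]×[9,12], reject
25. q=(13,8) nearest=7 d=7 new=(8,3) → blocked by [8,13]×[1,4], reject
26. q=(7,10) nearest=6 d=2 new=(7,10) → blocked by [1,6]×[9,12], reject
27. q=(10,8) nearest=6 d=5 new=(7,8) → add node 8 parent=6 cost=10
28. q=(18,0) nearest=8 d=11 new=(9,6) → add node 9 parent=8 cost=12
29. q=(13,4) nearest=9 d=4 new=(11,4) → blocked by [8,13]×[1,4], reject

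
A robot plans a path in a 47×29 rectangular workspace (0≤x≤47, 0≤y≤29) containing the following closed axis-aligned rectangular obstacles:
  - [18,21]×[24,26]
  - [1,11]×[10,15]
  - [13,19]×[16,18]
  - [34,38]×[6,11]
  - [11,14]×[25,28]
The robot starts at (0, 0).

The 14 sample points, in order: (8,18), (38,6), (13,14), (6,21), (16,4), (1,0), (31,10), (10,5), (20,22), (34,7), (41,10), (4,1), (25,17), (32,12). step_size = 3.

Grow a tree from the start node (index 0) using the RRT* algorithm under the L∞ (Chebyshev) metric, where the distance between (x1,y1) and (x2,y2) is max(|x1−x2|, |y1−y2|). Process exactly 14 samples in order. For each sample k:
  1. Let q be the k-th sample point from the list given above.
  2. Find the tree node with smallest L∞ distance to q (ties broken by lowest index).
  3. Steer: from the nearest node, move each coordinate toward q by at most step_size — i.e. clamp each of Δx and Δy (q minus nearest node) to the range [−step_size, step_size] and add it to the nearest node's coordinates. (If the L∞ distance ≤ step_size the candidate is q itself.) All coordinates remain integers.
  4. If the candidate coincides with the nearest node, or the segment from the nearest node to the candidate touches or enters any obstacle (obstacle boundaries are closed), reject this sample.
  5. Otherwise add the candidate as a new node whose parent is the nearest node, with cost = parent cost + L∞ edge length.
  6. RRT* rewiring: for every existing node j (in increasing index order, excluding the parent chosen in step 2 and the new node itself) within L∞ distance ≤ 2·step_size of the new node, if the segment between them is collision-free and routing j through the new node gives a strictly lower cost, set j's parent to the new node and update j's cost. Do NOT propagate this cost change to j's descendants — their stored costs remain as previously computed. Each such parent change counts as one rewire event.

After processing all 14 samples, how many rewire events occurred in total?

1. q=(8,18) nearest=0 d=18 new=(3,3) → add node 1 parent=0 cost=3
2. q=(38,6) nearest=1 d=35 new=(6,6) → add node 2 parent=1 cost=6
3. q=(13,14) nearest=2 d=8 new=(9,9) → add node 3 parent=2 cost=9
4. q=(6,21) nearest=3 d=12 new=(6,12) → blocked by [1,11]×[10,15], reject
5. q=(16,4) nearest=3 d=7 new=(12,6) → add node 4 parent=3 cost=12
6. q=(1,0) nearest=0 d=1 new=(1,0) → add node 5 parent=0 cost=1
7. q=(31,10) nearest=4 d=19 new=(15,9) → add node 6 parent=4 cost=15
8. q=(10,5) nearest=4 d=2 new=(10,5) → add node 7 parent=4 cost=14
9. q=(20,22) nearest=3 d=13 new=(12,12) → blocked by [1,11]×[10,15], reject
10. q=(34,7) nearest=6 d=19 new=(18,7) → add node 8 parent=6 cost=18
11. q=(41,10) nearest=8 d=23 new=(21,10) → add node 9 parent=8 cost=21
12. q=(4,1) nearest=1 d=2 new=(4,1) → add node 10 parent=1 cost=5; rewire 7→10 (11<14)
13. q=(25,17) nearest=9 d=7 new=(24,13) → add node 11 parent=9 cost=24
14. q=(32,12) nearest=11 d=8 new=(27,12) → add node 12 parent=11 cost=27

Rewire events: 1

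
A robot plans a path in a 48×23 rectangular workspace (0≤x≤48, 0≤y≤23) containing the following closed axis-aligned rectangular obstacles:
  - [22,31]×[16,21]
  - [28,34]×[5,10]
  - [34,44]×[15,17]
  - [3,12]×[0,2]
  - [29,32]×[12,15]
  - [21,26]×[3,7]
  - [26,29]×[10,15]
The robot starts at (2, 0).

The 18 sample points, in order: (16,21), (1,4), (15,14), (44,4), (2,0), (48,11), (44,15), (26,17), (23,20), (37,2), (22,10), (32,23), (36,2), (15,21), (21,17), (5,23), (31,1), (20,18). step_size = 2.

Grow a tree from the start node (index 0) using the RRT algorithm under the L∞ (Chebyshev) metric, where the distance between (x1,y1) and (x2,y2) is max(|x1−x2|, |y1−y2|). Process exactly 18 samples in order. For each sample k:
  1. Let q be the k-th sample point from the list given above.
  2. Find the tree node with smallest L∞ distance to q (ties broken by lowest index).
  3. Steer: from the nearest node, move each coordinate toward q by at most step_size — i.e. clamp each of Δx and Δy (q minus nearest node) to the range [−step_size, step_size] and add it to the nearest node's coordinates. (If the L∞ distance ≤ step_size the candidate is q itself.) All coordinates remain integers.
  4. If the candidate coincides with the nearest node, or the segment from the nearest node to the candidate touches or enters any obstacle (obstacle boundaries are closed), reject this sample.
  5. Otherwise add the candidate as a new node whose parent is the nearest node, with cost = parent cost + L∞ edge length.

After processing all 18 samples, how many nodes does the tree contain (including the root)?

Node count: 7

1. q=(16,21) nearest=0 d=21 new=(4,2) → blocked by [3,12]×[0,2], reject
2. q=(1,4) nearest=0 d=4 new=(1,2) → add node 1 parent=0 cost=2
3. q=(15,14) nearest=0 d=14 new=(4,2) → blocked by [3,12]×[0,2], reject
4. q=(44,4) nearest=0 d=42 new=(4,2) → blocked by [3,12]×[0,2], reject
5. q=(2,0) nearest=0 d=0 → coincident, reject
6. q=(48,11) nearest=0 d=46 new=(4,2) → blocked by [3,12]×[0,2], reject
7. q=(44,15) nearest=0 d=42 new=(4,2) → blocked by [3,12]×[0,2], reject
8. q=(26,17) nearest=0 d=24 new=(4,2) → blocked by [3,12]×[0,2], reject
9. q=(23,20) nearest=0 d=21 new=(4,2) → blocked by [3,12]×[0,2], reject
10. q=(37,2) nearest=0 d=35 new=(4,2) → blocked by [3,12]×[0,2], reject
11. q=(22,10) nearest=0 d=20 new=(4,2) → blocked by [3,12]×[0,2], reject
12. q=(32,23) nearest=0 d=30 new=(4,2) → blocked by [3,12]×[0,2], reject
13. q=(36,2) nearest=0 d=34 new=(4,2) → blocked by [3,12]×[0,2], reject
14. q=(15,21) nearest=1 d=19 new=(3,4) → add node 2 parent=1 cost=4
15. q=(21,17) nearest=2 d=18 new=(5,6) → add node 3 parent=2 cost=6
16. q=(5,23) nearest=3 d=17 new=(5,8) → add node 4 parent=3 cost=8
17. q=(31,1) nearest=3 d=26 new=(7,4) → add node 5 parent=3 cost=8
18. q=(20,18) nearest=5 d=14 new=(9,6) → add node 6 parent=5 cost=10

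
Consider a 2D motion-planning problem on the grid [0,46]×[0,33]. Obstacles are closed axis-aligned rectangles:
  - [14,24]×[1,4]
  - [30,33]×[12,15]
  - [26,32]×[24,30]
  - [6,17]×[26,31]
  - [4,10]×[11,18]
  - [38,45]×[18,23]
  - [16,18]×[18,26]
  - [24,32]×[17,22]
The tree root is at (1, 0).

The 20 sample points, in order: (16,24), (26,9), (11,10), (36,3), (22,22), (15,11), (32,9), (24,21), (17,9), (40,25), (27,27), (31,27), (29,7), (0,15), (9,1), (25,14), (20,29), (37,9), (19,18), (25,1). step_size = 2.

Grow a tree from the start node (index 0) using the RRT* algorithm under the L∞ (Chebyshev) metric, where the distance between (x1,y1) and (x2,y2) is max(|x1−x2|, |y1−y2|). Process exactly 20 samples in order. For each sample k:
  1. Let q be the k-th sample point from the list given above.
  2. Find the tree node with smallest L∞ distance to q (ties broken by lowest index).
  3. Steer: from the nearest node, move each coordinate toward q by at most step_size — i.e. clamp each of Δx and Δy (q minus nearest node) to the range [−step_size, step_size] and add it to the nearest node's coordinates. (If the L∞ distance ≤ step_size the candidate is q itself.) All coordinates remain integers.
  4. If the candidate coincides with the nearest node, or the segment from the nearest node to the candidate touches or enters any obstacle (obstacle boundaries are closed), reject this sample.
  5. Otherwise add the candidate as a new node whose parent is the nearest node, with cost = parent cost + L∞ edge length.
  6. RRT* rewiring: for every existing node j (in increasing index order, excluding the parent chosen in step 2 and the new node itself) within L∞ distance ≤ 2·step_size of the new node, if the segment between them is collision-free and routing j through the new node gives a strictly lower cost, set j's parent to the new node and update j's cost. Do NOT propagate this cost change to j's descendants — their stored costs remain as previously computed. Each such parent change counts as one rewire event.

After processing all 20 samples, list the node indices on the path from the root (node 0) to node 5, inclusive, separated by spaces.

1. q=(16,24) nearest=0 d=24 new=(3,2) → add node 1 parent=0 cost=2
2. q=(26,9) nearest=1 d=23 new=(5,4) → add node 2 parent=1 cost=4
3. q=(11,10) nearest=2 d=6 new=(7,6) → add node 3 parent=2 cost=6
4. q=(36,3) nearest=3 d=29 new=(9,4) → add node 4 parent=3 cost=8
5. q=(22,22) nearest=3 d=16 new=(9,8) → add node 5 parent=3 cost=8
6. q=(15,11) nearest=5 d=6 new=(11,10) → add node 6 parent=5 cost=10
7. q=(32,9) nearest=6 d=21 new=(13,9) → add node 7 parent=6 cost=12
8. q=(24,21) nearest=7 d=12 new=(15,11) → add node 8 parent=7 cost=14
9. q=(17,9) nearest=8 d=2 new=(17,9) → add node 9 parent=8 cost=16
10. q=(40,25) nearest=9 d=23 new=(19,11) → add node 10 parent=9 cost=18
11. q=(27,27) nearest=8 d=16 new=(17,13) → add node 11 parent=8 cost=16
12. q=(31,27) nearest=11 d=14 new=(19,15) → add node 12 parent=11 cost=18
13. q=(29,7) nearest=10 d=10 new=(21,9) → add node 13 parent=10 cost=20
14. q=(0,15) nearest=3 d=9 new=(5,8) → add node 14 parent=3 cost=8
15. q=(9,1) nearest=4 d=3 new=(9,2) → add node 15 parent=4 cost=10
16. q=(25,14) nearest=13 d=5 new=(23,11) → add node 16 parent=13 cost=22
17. q=(20,29) nearest=12 d=14 new=(20,17) → add node 17 parent=12 cost=20
18. q=(37,9) nearest=16 d=14 new=(25,9) → add node 18 parent=16 cost=24
19. q=(19,18) nearest=17 d=1 new=(19,18) → add node 19 parent=17 cost=21
20. q=(25,1) nearest=9 d=8 new=(19,7) → add node 20 parent=9 cost=18

Path: 0 1 2 3 5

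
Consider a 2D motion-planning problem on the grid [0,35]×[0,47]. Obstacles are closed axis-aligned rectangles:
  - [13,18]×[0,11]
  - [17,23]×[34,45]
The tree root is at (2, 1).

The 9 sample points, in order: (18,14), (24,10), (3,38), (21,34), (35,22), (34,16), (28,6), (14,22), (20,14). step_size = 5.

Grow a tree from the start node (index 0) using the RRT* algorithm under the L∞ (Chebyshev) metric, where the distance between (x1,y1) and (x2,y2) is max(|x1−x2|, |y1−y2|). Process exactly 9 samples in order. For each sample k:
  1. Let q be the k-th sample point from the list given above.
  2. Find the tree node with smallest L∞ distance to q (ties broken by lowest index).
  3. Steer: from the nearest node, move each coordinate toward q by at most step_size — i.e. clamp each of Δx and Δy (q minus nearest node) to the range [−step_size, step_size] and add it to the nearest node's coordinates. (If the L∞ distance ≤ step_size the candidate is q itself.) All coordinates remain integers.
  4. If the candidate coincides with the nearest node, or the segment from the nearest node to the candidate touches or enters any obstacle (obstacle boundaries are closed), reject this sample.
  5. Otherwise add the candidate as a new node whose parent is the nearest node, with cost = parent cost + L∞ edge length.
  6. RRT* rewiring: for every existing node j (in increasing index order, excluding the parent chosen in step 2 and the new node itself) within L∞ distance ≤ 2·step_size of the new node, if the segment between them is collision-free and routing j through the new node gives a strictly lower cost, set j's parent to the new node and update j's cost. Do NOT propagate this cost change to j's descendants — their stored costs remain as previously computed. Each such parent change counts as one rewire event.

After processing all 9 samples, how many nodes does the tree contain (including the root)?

Node count: 6

1. q=(18,14) nearest=0 d=16 new=(7,6) → add node 1 parent=0 cost=5
2. q=(24,10) nearest=1 d=17 new=(12,10) → add node 2 parent=1 cost=10
3. q=(3,38) nearest=2 d=28 new=(7,15) → add node 3 parent=2 cost=15
4. q=(21,34) nearest=3 d=19 new=(12,20) → add node 4 parent=3 cost=20
5. q=(35,22) nearest=2 d=23 new=(17,15) → blocked by [13,18]×[0,11], reject
6. q=(34,16) nearest=2 d=22 new=(17,15) → blocked by [13,18]×[0,11], reject
7. q=(28,6) nearest=2 d=16 new=(17,6) → blocked by [13,18]×[0,11], reject
8. q=(14,22) nearest=4 d=2 new=(14,22) → add node 5 parent=4 cost=22
9. q=(20,14) nearest=2 d=8 new=(17,14) → blocked by [13,18]×[0,11], reject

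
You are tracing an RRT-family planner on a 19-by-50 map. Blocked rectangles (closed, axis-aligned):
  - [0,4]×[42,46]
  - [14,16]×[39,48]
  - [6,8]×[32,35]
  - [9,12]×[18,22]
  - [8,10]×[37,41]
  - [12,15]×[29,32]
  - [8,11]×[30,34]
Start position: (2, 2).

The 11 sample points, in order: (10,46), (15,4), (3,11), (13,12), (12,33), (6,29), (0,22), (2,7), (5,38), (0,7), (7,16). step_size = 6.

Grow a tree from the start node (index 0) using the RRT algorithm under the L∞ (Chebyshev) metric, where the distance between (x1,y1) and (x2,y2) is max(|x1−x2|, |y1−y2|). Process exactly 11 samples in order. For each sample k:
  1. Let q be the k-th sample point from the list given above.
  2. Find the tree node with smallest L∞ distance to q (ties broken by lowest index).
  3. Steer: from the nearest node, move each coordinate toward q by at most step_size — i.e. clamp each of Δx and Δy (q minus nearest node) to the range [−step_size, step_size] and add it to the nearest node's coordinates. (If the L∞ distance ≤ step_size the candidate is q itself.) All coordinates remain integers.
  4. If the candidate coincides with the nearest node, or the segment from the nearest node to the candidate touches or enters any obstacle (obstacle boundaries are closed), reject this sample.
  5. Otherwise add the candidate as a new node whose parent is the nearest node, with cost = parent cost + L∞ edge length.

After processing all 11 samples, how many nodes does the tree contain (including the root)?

Node count: 11

1. q=(10,46) nearest=0 d=44 new=(8,8) → add node 1 parent=0 cost=6
2. q=(15,4) nearest=1 d=7 new=(14,4) → add node 2 parent=1 cost=12
3. q=(3,11) nearest=1 d=5 new=(3,11) → add node 3 parent=1 cost=11
4. q=(13,12) nearest=1 d=5 new=(13,12) → add node 4 parent=1 cost=11
5. q=(12,33) nearest=4 d=21 new=(12,18) → blocked by [9,12]×[18,22], reject
6. q=(6,29) nearest=4 d=17 new=(7,18) → add node 5 parent=4 cost=17
7. q=(0,22) nearest=5 d=7 new=(1,22) → add node 6 parent=5 cost=23
8. q=(2,7) nearest=3 d=4 new=(2,7) → add node 7 parent=3 cost=15
9. q=(5,38) nearest=6 d=16 new=(5,28) → add node 8 parent=6 cost=29
10. q=(0,7) nearest=7 d=2 new=(0,7) → add node 9 parent=7 cost=17
11. q=(7,16) nearest=5 d=2 new=(7,16) → add node 10 parent=5 cost=19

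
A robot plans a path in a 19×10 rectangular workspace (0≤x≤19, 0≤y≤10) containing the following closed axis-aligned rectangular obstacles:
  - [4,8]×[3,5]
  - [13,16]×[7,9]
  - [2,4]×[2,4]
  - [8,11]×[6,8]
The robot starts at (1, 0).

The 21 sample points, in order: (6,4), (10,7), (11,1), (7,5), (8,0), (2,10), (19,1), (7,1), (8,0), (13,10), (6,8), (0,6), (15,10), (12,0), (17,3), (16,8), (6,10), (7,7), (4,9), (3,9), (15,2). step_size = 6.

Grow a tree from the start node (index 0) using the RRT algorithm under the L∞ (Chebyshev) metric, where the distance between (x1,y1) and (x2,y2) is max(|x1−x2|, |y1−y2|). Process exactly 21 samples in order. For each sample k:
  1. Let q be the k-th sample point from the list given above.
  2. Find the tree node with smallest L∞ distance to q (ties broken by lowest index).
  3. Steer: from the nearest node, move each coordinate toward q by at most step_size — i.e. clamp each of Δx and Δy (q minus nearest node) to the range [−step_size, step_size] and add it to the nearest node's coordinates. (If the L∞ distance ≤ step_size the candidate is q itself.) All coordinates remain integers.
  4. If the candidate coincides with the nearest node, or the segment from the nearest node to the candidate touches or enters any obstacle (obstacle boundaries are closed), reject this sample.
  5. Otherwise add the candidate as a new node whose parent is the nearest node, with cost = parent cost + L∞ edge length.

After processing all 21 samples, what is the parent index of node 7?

Parent of node 7: 4

1. q=(6,4) nearest=0 d=5 new=(6,4) → blocked by [4,8]×[3,5], reject
2. q=(10,7) nearest=0 d=9 new=(7,6) → blocked by [4,8]×[3,5], reject
3. q=(11,1) nearest=0 d=10 new=(7,1) → add node 1 parent=0 cost=6
4. q=(7,5) nearest=1 d=4 new=(7,5) → blocked by [4,8]×[3,5], reject
5. q=(8,0) nearest=1 d=1 new=(8,0) → add node 2 parent=1 cost=7
6. q=(2,10) nearest=1 d=9 new=(2,7) → blocked by [4,8]×[3,5], reject
7. q=(19,1) nearest=2 d=11 new=(14,1) → add node 3 parent=2 cost=13
8. q=(7,1) nearest=1 d=0 → coincident, reject
9. q=(8,0) nearest=2 d=0 → coincident, reject
10. q=(13,10) nearest=1 d=9 new=(13,7) → blocked by [13,16]×[7,9], reject
11. q=(6,8) nearest=1 d=7 new=(6,7) → blocked by [4,8]×[3,5], reject
12. q=(0,6) nearest=0 d=6 new=(0,6) → add node 4 parent=0 cost=6
13. q=(15,10) nearest=1 d=9 new=(13,7) → blocked by [13,16]×[7,9], reject
14. q=(12,0) nearest=3 d=2 new=(12,0) → add node 5 parent=3 cost=15
15. q=(17,3) nearest=3 d=3 new=(17,3) → add node 6 parent=3 cost=16
16. q=(16,8) nearest=6 d=5 new=(16,8) → blocked by [13,16]×[7,9], reject
17. q=(6,10) nearest=4 d=6 new=(6,10) → add node 7 parent=4 cost=12
18. q=(7,7) nearest=7 d=3 new=(7,7) → add node 8 parent=7 cost=15
19. q=(4,9) nearest=7 d=2 new=(4,9) → add node 9 parent=7 cost=14
20. q=(3,9) nearest=9 d=1 new=(3,9) → add node 10 parent=9 cost=15
21. q=(15,2) nearest=3 d=1 new=(15,2) → add node 11 parent=3 cost=14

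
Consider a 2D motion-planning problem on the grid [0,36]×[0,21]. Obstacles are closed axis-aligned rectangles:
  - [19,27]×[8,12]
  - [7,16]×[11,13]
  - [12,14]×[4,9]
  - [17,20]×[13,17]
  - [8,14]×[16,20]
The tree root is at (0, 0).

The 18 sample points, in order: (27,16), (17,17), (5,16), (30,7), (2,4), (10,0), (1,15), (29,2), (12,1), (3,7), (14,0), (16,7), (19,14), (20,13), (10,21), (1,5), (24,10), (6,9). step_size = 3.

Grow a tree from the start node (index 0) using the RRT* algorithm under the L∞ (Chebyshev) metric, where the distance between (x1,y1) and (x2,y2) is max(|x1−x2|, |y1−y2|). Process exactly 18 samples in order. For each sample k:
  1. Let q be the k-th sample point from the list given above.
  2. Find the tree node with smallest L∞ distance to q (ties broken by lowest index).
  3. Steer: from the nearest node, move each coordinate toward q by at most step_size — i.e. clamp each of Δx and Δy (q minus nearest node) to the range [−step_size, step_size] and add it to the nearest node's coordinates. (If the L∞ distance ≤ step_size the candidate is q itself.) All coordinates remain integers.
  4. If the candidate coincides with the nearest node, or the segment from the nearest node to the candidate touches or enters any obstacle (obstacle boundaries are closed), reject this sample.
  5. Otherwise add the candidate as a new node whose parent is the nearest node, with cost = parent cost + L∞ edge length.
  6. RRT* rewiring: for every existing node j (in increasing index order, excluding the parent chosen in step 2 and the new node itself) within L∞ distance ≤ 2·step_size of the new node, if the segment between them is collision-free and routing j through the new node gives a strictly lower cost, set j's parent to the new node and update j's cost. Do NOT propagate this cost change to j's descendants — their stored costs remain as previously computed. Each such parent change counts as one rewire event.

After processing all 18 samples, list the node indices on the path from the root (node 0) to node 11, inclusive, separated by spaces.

Path: 0 1 2 6 8 11

1. q=(27,16) nearest=0 d=27 new=(3,3) → add node 1 parent=0 cost=3
2. q=(17,17) nearest=1 d=14 new=(6,6) → add node 2 parent=1 cost=6
3. q=(5,16) nearest=2 d=10 new=(5,9) → add node 3 parent=2 cost=9
4. q=(30,7) nearest=2 d=24 new=(9,7) → add node 4 parent=2 cost=9
5. q=(2,4) nearest=1 d=1 new=(2,4) → add node 5 parent=1 cost=4
6. q=(10,0) nearest=2 d=6 new=(9,3) → add node 6 parent=2 cost=9
7. q=(1,15) nearest=3 d=6 new=(2,12) → add node 7 parent=3 cost=12
8. q=(29,2) nearest=4 d=20 new=(12,4) → blocked by [12,14]×[4,9], reject
9. q=(12,1) nearest=6 d=3 new=(12,1) → add node 8 parent=6 cost=12
10. q=(3,7) nearest=3 d=2 new=(3,7) → add node 9 parent=3 cost=11
11. q=(14,0) nearest=8 d=2 new=(14,0) → add node 10 parent=8 cost=14
12. q=(16,7) nearest=8 d=6 new=(15,4) → add node 11 parent=8 cost=15
13. q=(19,14) nearest=4 d=10 new=(12,10) → add node 12 parent=4 cost=12
14. q=(20,13) nearest=12 d=8 new=(15,13) → blocked by [7,16]×[11,13], reject
15. q=(10,21) nearest=7 d=9 new=(5,15) → add node 13 parent=7 cost=15
16. q=(1,5) nearest=5 d=1 new=(1,5) → add node 14 parent=5 cost=5; rewire 9→14 (7<11)
17. q=(24,10) nearest=11 d=9 new=(18,7) → add node 15 parent=11 cost=18
18. q=(6,9) nearest=3 d=1 new=(6,9) → add node 16 parent=3 cost=10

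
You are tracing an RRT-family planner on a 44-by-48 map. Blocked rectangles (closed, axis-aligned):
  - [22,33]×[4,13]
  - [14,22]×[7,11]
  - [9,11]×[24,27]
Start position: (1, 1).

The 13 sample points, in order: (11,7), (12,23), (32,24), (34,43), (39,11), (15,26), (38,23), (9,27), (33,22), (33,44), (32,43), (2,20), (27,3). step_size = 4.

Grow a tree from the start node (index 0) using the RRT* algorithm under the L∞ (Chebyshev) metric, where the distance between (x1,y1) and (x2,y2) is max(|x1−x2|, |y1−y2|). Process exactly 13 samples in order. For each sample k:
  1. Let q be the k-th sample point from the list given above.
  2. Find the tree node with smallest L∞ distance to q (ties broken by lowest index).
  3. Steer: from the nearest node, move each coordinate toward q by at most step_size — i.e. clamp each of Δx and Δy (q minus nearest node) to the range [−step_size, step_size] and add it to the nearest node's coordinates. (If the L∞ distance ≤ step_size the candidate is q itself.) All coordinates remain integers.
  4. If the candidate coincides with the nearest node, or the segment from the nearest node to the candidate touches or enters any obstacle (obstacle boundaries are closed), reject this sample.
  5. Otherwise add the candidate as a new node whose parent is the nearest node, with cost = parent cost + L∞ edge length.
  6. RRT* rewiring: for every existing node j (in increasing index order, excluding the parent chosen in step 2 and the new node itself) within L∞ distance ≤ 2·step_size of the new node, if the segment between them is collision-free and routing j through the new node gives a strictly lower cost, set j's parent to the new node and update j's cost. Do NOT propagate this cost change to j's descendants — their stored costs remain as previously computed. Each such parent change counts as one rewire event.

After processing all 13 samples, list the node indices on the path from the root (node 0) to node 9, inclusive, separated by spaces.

Path: 0 1 2 3 4 6 9

1. q=(11,7) nearest=0 d=10 new=(5,5) → add node 1 parent=0 cost=4
2. q=(12,23) nearest=1 d=18 new=(9,9) → add node 2 parent=1 cost=8
3. q=(32,24) nearest=2 d=23 new=(13,13) → add node 3 parent=2 cost=12
4. q=(34,43) nearest=3 d=30 new=(17,17) → add node 4 parent=3 cost=16
5. q=(39,11) nearest=4 d=22 new=(21,13) → add node 5 parent=4 cost=20
6. q=(15,26) nearest=4 d=9 new=(15,21) → add node 6 parent=4 cost=20
7. q=(38,23) nearest=5 d=17 new=(25,17) → add node 7 parent=5 cost=24
8. q=(9,27) nearest=6 d=6 new=(11,25) → blocked by [9,11]×[24,27], reject
9. q=(33,22) nearest=7 d=8 new=(29,21) → add node 8 parent=7 cost=28
10. q=(33,44) nearest=6 d=23 new=(19,25) → add node 9 parent=6 cost=24
11. q=(32,43) nearest=9 d=18 new=(23,29) → add node 10 parent=9 cost=28
12. q=(2,20) nearest=2 d=11 new=(5,13) → add node 11 parent=2 cost=12
13. q=(27,3) nearest=5 d=10 new=(25,9) → blocked by [22,33]×[4,13], reject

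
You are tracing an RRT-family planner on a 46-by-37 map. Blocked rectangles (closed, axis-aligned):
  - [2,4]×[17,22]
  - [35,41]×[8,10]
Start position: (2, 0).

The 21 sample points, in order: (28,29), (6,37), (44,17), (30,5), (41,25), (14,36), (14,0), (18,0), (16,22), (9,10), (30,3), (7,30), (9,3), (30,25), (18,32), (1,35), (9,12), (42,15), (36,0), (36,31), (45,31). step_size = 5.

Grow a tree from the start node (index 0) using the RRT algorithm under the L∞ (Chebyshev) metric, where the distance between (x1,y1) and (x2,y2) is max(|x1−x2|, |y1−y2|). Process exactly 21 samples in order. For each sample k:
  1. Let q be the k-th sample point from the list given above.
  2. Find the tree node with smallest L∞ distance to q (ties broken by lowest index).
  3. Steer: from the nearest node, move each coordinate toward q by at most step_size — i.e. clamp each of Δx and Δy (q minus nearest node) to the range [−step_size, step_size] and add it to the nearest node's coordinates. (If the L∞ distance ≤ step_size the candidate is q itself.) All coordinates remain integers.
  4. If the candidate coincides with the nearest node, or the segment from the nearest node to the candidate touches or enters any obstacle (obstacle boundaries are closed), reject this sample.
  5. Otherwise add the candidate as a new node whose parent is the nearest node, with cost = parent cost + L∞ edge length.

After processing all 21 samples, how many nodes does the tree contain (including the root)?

Node count: 22

1. q=(28,29) nearest=0 d=29 new=(7,5) → add node 1 parent=0 cost=5
2. q=(6,37) nearest=1 d=32 new=(6,10) → add node 2 parent=1 cost=10
3. q=(44,17) nearest=1 d=37 new=(12,10) → add node 3 parent=1 cost=10
4. q=(30,5) nearest=3 d=18 new=(17,5) → add node 4 parent=3 cost=15
5. q=(41,25) nearest=4 d=24 new=(22,10) → add node 5 parent=4 cost=20
6. q=(14,36) nearest=2 d=26 new=(11,15) → add node 6 parent=2 cost=15
7. q=(14,0) nearest=4 d=5 new=(14,0) → add node 7 parent=4 cost=20
8. q=(18,0) nearest=7 d=4 new=(18,0) → add node 8 parent=7 cost=24
9. q=(16,22) nearest=6 d=7 new=(16,20) → add node 9 parent=6 cost=20
10. q=(9,10) nearest=2 d=3 new=(9,10) → add node 10 parent=2 cost=13
11. q=(30,3) nearest=5 d=8 new=(27,5) → add node 11 parent=5 cost=25
12. q=(7,30) nearest=9 d=10 new=(11,25) → add node 12 parent=9 cost=25
13. q=(9,3) nearest=1 d=2 new=(9,3) → add node 13 parent=1 cost=7
14. q=(30,25) nearest=9 d=14 new=(21,25) → add node 14 parent=9 cost=25
15. q=(18,32) nearest=12 d=7 new=(16,30) → add node 15 parent=12 cost=30
16. q=(1,35) nearest=12 d=10 new=(6,30) → add node 16 parent=12 cost=30
17. q=(9,12) nearest=10 d=2 new=(9,12) → add node 17 parent=10 cost=15
18. q=(42,15) nearest=11 d=15 new=(32,10) → add node 18 parent=11 cost=30
19. q=(36,0) nearest=11 d=9 new=(32,0) → add node 19 parent=11 cost=30
20. q=(36,31) nearest=14 d=15 new=(26,30) → add node 20 parent=14 cost=30
21. q=(45,31) nearest=20 d=19 new=(31,31) → add node 21 parent=20 cost=35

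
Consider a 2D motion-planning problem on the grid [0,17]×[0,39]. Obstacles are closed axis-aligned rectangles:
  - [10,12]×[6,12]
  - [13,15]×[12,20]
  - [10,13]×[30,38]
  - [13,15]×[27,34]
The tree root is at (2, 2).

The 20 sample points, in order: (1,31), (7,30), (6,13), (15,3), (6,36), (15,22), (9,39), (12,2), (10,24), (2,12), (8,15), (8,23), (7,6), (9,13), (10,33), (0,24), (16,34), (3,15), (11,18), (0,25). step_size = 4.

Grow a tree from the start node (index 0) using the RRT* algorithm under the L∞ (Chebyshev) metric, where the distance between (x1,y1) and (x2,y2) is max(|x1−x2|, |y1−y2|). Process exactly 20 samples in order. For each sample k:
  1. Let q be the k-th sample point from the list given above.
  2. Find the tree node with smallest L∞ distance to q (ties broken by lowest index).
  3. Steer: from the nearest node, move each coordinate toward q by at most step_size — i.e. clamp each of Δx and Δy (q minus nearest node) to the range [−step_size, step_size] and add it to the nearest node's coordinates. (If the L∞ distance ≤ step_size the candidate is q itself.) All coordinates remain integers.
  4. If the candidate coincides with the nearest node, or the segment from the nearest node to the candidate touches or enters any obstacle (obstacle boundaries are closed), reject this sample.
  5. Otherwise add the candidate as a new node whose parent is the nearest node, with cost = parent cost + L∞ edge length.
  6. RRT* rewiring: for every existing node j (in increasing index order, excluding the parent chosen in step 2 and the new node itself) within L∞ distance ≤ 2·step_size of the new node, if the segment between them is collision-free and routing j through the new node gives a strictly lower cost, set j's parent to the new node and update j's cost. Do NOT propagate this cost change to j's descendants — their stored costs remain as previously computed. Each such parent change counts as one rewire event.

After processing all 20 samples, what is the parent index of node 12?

1. q=(1,31) nearest=0 d=29 new=(1,6) → add node 1 parent=0 cost=4
2. q=(7,30) nearest=1 d=24 new=(5,10) → add node 2 parent=1 cost=8
3. q=(6,13) nearest=2 d=3 new=(6,13) → add node 3 parent=2 cost=11
4. q=(15,3) nearest=2 d=10 new=(9,6) → add node 4 parent=2 cost=12
5. q=(6,36) nearest=3 d=23 new=(6,17) → add node 5 parent=3 cost=15
6. q=(15,22) nearest=3 d=9 new=(10,17) → add node 6 parent=3 cost=15
7. q=(9,39) nearest=5 d=22 new=(9,21) → add node 7 parent=5 cost=19
8. q=(12,2) nearest=4 d=4 new=(12,2) → add node 8 parent=4 cost=16
9. q=(10,24) nearest=7 d=3 new=(10,24) → add node 9 parent=7 cost=22
10. q=(2,12) nearest=2 d=3 new=(2,12) → add node 10 parent=2 cost=11
11. q=(8,15) nearest=3 d=2 new=(8,15) → add node 11 parent=3 cost=13
12. q=(8,23) nearest=7 d=2 new=(8,23) → add node 12 parent=7 cost=21
13. q=(7,6) nearest=4 d=2 new=(7,6) → add node 13 parent=4 cost=14
14. q=(9,13) nearest=11 d=2 new=(9,13) → add node 14 parent=11 cost=15
15. q=(10,33) nearest=9 d=9 new=(10,28) → add node 15 parent=9 cost=26
16. q=(0,24) nearest=5 d=7 new=(2,21) → add node 16 parent=5 cost=19
17. q=(16,34) nearest=15 d=6 new=(14,32) → blocked by [10,13]×[30,38], reject
18. q=(3,15) nearest=3 d=3 new=(3,15) → add node 17 parent=3 cost=14
19. q=(11,18) nearest=6 d=1 new=(11,18) → add node 18 parent=6 cost=16
20. q=(0,25) nearest=16 d=4 new=(0,25) → add node 19 parent=16 cost=23

Parent of node 12: 7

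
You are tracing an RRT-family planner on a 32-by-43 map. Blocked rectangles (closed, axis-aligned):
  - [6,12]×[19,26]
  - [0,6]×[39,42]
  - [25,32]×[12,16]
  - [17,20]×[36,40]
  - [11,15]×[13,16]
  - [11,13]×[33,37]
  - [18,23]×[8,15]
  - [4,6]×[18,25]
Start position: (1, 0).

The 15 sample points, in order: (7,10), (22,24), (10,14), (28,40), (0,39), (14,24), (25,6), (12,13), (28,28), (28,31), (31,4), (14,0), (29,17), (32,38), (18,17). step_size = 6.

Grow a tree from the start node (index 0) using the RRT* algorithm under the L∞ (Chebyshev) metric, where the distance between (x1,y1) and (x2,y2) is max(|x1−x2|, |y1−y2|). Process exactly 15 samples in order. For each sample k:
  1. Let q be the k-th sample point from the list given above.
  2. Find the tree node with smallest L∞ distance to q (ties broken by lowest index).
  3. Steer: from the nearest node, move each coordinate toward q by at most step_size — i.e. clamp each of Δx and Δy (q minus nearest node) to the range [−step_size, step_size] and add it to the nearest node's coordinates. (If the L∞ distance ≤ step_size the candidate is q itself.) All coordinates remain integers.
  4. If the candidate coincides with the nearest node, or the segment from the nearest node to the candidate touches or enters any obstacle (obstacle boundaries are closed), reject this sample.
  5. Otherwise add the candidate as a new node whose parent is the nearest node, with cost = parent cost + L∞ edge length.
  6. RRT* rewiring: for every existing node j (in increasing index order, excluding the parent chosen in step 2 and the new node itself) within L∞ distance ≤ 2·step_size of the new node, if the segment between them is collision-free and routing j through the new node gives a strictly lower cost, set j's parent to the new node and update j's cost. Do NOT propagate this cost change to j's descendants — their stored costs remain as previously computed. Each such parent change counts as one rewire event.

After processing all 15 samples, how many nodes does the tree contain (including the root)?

Node count: 6

1. q=(7,10) nearest=0 d=10 new=(7,6) → add node 1 parent=0 cost=6
2. q=(22,24) nearest=1 d=18 new=(13,12) → add node 2 parent=1 cost=12
3. q=(10,14) nearest=2 d=3 new=(10,14) → blocked by [11,15]×[13,16], reject
4. q=(28,40) nearest=2 d=28 new=(19,18) → blocked by [11,15]×[13,16], reject
5. q=(0,39) nearest=2 d=27 new=(7,18) → blocked by [11,15]×[13,16], reject
6. q=(14,24) nearest=2 d=12 new=(14,18) → blocked by [11,15]×[13,16], reject
7. q=(25,6) nearest=2 d=12 new=(19,6) → add node 3 parent=2 cost=18
8. q=(12,13) nearest=2 d=1 new=(12,13) → blocked by [11,15]×[13,16], reject
9. q=(28,28) nearest=2 d=16 new=(19,18) → blocked by [11,15]×[13,16], reject
10. q=(28,31) nearest=2 d=19 new=(19,18) → blocked by [11,15]×[13,16], reject
11. q=(31,4) nearest=3 d=12 new=(25,4) → add node 4 parent=3 cost=24
12. q=(14,0) nearest=3 d=6 new=(14,0) → add node 5 parent=3 cost=24
13. q=(29,17) nearest=3 d=11 new=(25,12) → blocked by [25,32]×[12,16], reject
14. q=(32,38) nearest=2 d=26 new=(19,18) → blocked by [11,15]×[13,16], reject
15. q=(18,17) nearest=2 d=5 new=(18,17) → blocked by [11,15]×[13,16], reject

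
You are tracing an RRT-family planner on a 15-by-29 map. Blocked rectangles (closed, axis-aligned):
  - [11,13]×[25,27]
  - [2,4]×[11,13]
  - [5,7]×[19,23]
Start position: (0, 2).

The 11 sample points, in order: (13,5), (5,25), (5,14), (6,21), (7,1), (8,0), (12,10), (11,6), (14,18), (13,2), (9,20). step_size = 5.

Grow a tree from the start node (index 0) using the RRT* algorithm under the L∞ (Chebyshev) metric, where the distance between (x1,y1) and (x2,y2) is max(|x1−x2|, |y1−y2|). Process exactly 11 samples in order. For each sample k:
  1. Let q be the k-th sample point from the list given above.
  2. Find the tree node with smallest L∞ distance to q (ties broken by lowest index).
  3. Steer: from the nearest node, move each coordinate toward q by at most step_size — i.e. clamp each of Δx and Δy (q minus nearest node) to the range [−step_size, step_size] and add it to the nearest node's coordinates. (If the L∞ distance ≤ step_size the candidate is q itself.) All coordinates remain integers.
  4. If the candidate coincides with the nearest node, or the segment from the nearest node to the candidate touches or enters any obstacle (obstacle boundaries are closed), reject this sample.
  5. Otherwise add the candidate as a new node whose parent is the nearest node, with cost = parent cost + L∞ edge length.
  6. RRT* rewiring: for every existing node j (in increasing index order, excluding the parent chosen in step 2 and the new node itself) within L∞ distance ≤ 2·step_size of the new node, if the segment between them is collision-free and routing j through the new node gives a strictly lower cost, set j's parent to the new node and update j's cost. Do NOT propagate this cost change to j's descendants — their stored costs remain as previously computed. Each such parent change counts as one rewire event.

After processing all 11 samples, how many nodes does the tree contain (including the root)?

1. q=(13,5) nearest=0 d=13 new=(5,5) → add node 1 parent=0 cost=5
2. q=(5,25) nearest=1 d=20 new=(5,10) → add node 2 parent=1 cost=10
3. q=(5,14) nearest=2 d=4 new=(5,14) → add node 3 parent=2 cost=14
4. q=(6,21) nearest=3 d=7 new=(6,19) → blocked by [5,7]×[19,23], reject
5. q=(7,1) nearest=1 d=4 new=(7,1) → add node 4 parent=1 cost=9
6. q=(8,0) nearest=4 d=1 new=(8,0) → add node 5 parent=4 cost=10
7. q=(12,10) nearest=1 d=7 new=(10,10) → add node 6 parent=1 cost=10
8. q=(11,6) nearest=6 d=4 new=(11,6) → add node 7 parent=6 cost=14
9. q=(14,18) nearest=6 d=8 new=(14,15) → add node 8 parent=6 cost=15
10. q=(13,2) nearest=7 d=4 new=(13,2) → add node 9 parent=7 cost=18
11. q=(9,20) nearest=8 d=5 new=(9,20) → add node 10 parent=8 cost=20

Node count: 11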